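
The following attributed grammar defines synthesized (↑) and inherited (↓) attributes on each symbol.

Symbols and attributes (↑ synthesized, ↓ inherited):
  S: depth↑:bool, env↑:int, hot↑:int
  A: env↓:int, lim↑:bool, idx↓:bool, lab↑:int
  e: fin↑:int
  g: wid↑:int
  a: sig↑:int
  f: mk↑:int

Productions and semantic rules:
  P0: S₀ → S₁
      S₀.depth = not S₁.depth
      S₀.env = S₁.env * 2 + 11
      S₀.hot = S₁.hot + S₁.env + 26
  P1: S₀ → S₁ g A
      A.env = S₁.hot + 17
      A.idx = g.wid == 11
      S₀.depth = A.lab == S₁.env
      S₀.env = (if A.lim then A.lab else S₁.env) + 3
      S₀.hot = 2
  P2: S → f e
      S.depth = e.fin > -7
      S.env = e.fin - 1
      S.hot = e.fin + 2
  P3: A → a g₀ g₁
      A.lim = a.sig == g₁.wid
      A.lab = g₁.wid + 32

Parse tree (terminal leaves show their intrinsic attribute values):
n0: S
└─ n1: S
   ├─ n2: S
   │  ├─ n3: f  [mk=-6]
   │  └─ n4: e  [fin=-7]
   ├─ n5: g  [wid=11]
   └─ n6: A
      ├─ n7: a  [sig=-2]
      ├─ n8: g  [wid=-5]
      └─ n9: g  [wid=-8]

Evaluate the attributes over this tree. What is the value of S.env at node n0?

1. n3.mk = -6  [terminal]
2. n4.fin = -7  [terminal]
3. n2.depth = false  [e.fin > -7]
4. n2.env = -8  [e.fin - 1]
5. n2.hot = -5  [e.fin + 2]
6. n5.wid = 11  [terminal]
7. n6.env = 12  [S₁.hot + 17]
8. n6.idx = true  [g.wid == 11]
9. n7.sig = -2  [terminal]
10. n8.wid = -5  [terminal]
11. n9.wid = -8  [terminal]
12. n6.lim = false  [a.sig == g₁.wid]
13. n6.lab = 24  [g₁.wid + 32]
14. n1.depth = false  [A.lab == S₁.env]
15. n1.env = -5  [(if A.lim then A.lab else S₁.env) + 3]
16. n1.hot = 2  [2]
17. n0.depth = true  [not S₁.depth]
18. n0.env = 1  [S₁.env * 2 + 11]
19. n0.hot = 23  [S₁.hot + S₁.env + 26]

1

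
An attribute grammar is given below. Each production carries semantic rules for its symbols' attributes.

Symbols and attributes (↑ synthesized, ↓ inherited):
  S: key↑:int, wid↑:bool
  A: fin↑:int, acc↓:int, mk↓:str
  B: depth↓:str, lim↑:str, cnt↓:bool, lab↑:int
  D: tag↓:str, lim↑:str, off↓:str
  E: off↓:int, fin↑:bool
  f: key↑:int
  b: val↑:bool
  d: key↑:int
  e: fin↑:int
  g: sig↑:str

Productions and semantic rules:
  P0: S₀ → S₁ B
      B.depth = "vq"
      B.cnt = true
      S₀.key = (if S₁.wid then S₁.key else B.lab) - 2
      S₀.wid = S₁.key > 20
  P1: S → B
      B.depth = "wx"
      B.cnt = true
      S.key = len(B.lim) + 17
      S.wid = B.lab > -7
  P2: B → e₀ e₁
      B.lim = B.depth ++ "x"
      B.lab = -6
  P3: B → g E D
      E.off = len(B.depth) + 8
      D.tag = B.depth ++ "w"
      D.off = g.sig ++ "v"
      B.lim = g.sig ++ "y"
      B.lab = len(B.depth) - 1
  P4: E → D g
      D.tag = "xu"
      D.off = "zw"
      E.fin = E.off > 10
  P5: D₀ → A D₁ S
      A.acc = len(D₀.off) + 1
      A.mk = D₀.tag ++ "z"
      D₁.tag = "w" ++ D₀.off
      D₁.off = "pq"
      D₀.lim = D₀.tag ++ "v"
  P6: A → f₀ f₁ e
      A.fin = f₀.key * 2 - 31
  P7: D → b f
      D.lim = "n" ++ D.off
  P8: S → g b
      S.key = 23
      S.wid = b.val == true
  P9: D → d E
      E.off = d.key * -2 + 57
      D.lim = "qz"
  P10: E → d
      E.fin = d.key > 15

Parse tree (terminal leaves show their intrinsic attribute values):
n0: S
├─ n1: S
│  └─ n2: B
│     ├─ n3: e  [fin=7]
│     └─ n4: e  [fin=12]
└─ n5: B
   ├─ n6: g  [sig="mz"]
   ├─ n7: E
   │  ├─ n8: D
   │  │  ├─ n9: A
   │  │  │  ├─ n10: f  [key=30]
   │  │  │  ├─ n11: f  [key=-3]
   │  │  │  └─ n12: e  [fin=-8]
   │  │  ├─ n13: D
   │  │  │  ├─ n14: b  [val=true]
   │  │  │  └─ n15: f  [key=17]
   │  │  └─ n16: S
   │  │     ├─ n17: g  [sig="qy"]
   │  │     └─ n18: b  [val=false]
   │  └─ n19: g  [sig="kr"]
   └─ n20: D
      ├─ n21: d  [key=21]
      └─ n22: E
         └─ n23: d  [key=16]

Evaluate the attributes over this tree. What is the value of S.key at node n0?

1. n2.depth = "wx"  ["wx"]
2. n2.cnt = true  [true]
3. n3.fin = 7  [terminal]
4. n4.fin = 12  [terminal]
5. n2.lim = "wxx"  [B.depth ++ "x"]
6. n2.lab = -6  [-6]
7. n1.key = 20  [len(B.lim) + 17]
8. n1.wid = true  [B.lab > -7]
9. n5.depth = "vq"  ["vq"]
10. n5.cnt = true  [true]
11. n6.sig = "mz"  [terminal]
12. n7.off = 10  [len(B.depth) + 8]
13. n8.tag = "xu"  ["xu"]
14. n8.off = "zw"  ["zw"]
15. n9.acc = 3  [len(D₀.off) + 1]
16. n9.mk = "xuz"  [D₀.tag ++ "z"]
17. n10.key = 30  [terminal]
18. n11.key = -3  [terminal]
19. n12.fin = -8  [terminal]
20. n9.fin = 29  [f₀.key * 2 - 31]
21. n13.tag = "wzw"  ["w" ++ D₀.off]
22. n13.off = "pq"  ["pq"]
23. n14.val = true  [terminal]
24. n15.key = 17  [terminal]
25. n13.lim = "npq"  ["n" ++ D.off]
26. n17.sig = "qy"  [terminal]
27. n18.val = false  [terminal]
28. n16.key = 23  [23]
29. n16.wid = false  [b.val == true]
30. n8.lim = "xuv"  [D₀.tag ++ "v"]
31. n19.sig = "kr"  [terminal]
32. n7.fin = false  [E.off > 10]
33. n20.tag = "vqw"  [B.depth ++ "w"]
34. n20.off = "mzv"  [g.sig ++ "v"]
35. n21.key = 21  [terminal]
36. n22.off = 15  [d.key * -2 + 57]
37. n23.key = 16  [terminal]
38. n22.fin = true  [d.key > 15]
39. n20.lim = "qz"  ["qz"]
40. n5.lim = "mzy"  [g.sig ++ "y"]
41. n5.lab = 1  [len(B.depth) - 1]
42. n0.key = 18  [(if S₁.wid then S₁.key else B.lab) - 2]
43. n0.wid = false  [S₁.key > 20]

18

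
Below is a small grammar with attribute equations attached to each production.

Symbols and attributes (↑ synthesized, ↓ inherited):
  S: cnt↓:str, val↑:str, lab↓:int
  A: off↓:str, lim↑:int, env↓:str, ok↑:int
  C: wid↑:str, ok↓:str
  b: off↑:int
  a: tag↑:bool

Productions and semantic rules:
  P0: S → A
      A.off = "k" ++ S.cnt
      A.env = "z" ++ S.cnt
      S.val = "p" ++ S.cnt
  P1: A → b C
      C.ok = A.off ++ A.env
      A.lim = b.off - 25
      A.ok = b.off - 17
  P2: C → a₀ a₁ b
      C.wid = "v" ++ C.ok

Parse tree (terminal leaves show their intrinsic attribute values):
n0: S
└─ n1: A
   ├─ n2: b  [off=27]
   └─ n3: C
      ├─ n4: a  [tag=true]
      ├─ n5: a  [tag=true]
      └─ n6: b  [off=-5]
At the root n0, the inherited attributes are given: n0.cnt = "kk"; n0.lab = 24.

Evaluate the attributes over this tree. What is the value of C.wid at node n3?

1. n0.cnt = "kk"  [given at root]
2. n0.lab = 24  [given at root]
3. n1.off = "kkk"  ["k" ++ S.cnt]
4. n1.env = "zkk"  ["z" ++ S.cnt]
5. n2.off = 27  [terminal]
6. n3.ok = "kkkzkk"  [A.off ++ A.env]
7. n4.tag = true  [terminal]
8. n5.tag = true  [terminal]
9. n6.off = -5  [terminal]
10. n3.wid = "vkkkzkk"  ["v" ++ C.ok]
11. n1.lim = 2  [b.off - 25]
12. n1.ok = 10  [b.off - 17]
13. n0.val = "pkk"  ["p" ++ S.cnt]

"vkkkzkk"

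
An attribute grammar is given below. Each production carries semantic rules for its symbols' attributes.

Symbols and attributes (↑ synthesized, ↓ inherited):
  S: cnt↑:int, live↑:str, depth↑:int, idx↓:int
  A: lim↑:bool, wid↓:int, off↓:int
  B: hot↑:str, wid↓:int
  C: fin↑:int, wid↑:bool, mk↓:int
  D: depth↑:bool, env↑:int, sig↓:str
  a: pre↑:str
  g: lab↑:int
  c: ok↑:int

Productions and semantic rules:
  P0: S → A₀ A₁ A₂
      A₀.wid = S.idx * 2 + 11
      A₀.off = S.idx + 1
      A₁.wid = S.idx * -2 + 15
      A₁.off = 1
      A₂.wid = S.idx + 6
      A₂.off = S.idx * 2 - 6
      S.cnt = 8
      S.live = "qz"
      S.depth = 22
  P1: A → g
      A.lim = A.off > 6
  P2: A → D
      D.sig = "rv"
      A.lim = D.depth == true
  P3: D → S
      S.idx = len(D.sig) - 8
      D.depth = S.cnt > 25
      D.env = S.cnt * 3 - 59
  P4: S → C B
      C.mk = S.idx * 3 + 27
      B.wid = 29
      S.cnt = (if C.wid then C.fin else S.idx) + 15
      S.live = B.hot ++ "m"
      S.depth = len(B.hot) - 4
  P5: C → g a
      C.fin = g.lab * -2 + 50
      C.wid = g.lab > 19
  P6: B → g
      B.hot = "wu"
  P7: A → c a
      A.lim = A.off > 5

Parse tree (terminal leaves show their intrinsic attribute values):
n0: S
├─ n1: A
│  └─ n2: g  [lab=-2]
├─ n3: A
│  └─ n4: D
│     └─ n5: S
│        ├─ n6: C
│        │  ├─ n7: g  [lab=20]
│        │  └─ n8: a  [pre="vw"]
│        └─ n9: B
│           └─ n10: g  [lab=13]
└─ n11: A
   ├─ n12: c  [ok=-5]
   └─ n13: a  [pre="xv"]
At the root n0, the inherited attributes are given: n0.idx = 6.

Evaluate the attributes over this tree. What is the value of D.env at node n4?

1. n0.idx = 6  [given at root]
2. n1.wid = 23  [S.idx * 2 + 11]
3. n1.off = 7  [S.idx + 1]
4. n2.lab = -2  [terminal]
5. n1.lim = true  [A.off > 6]
6. n3.wid = 3  [S.idx * -2 + 15]
7. n3.off = 1  [1]
8. n4.sig = "rv"  ["rv"]
9. n5.idx = -6  [len(D.sig) - 8]
10. n6.mk = 9  [S.idx * 3 + 27]
11. n7.lab = 20  [terminal]
12. n8.pre = "vw"  [terminal]
13. n6.fin = 10  [g.lab * -2 + 50]
14. n6.wid = true  [g.lab > 19]
15. n9.wid = 29  [29]
16. n10.lab = 13  [terminal]
17. n9.hot = "wu"  ["wu"]
18. n5.cnt = 25  [(if C.wid then C.fin else S.idx) + 15]
19. n5.live = "wum"  [B.hot ++ "m"]
20. n5.depth = -2  [len(B.hot) - 4]
21. n4.depth = false  [S.cnt > 25]
22. n4.env = 16  [S.cnt * 3 - 59]
23. n3.lim = false  [D.depth == true]
24. n11.wid = 12  [S.idx + 6]
25. n11.off = 6  [S.idx * 2 - 6]
26. n12.ok = -5  [terminal]
27. n13.pre = "xv"  [terminal]
28. n11.lim = true  [A.off > 5]
29. n0.cnt = 8  [8]
30. n0.live = "qz"  ["qz"]
31. n0.depth = 22  [22]

16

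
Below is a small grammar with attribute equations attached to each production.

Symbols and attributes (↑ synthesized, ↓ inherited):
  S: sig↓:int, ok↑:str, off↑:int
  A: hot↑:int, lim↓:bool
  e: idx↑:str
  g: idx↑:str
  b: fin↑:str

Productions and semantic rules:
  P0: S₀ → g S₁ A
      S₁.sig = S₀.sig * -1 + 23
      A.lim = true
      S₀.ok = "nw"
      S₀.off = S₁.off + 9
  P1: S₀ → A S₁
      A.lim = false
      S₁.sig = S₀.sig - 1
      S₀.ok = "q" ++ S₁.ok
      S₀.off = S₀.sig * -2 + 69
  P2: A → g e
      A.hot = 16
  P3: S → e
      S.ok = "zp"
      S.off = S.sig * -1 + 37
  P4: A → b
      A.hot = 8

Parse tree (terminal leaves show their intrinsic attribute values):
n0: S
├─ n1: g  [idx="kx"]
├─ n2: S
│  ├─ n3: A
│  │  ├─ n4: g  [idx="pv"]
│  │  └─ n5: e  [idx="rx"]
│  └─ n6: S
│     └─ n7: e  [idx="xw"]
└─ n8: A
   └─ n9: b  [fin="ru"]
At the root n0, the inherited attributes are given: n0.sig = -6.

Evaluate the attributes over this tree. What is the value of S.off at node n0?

20

1. n0.sig = -6  [given at root]
2. n1.idx = "kx"  [terminal]
3. n2.sig = 29  [S₀.sig * -1 + 23]
4. n3.lim = false  [false]
5. n4.idx = "pv"  [terminal]
6. n5.idx = "rx"  [terminal]
7. n3.hot = 16  [16]
8. n6.sig = 28  [S₀.sig - 1]
9. n7.idx = "xw"  [terminal]
10. n6.ok = "zp"  ["zp"]
11. n6.off = 9  [S.sig * -1 + 37]
12. n2.ok = "qzp"  ["q" ++ S₁.ok]
13. n2.off = 11  [S₀.sig * -2 + 69]
14. n8.lim = true  [true]
15. n9.fin = "ru"  [terminal]
16. n8.hot = 8  [8]
17. n0.ok = "nw"  ["nw"]
18. n0.off = 20  [S₁.off + 9]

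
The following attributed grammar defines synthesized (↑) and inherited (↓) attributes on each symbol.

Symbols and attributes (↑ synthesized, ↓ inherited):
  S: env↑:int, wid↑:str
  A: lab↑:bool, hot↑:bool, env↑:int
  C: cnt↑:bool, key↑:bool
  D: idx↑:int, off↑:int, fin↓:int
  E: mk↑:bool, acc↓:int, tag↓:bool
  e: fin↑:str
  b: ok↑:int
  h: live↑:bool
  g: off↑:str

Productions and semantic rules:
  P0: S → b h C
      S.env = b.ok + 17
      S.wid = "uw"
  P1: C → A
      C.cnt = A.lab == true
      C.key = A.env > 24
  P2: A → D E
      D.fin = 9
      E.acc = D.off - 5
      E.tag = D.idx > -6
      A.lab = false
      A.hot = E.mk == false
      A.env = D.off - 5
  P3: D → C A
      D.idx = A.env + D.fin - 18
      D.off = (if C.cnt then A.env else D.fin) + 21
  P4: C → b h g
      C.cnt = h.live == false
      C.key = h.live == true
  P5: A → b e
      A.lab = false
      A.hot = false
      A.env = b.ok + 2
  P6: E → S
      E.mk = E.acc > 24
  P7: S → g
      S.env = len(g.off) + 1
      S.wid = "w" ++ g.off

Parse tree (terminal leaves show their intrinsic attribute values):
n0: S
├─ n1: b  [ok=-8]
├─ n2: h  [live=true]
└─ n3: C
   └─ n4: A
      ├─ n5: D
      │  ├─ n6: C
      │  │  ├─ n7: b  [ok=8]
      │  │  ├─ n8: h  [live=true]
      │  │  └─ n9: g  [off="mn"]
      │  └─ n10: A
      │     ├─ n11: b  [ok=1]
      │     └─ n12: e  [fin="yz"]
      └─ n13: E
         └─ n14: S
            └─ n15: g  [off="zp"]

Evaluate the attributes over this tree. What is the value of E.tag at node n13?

1. n1.ok = -8  [terminal]
2. n2.live = true  [terminal]
3. n5.fin = 9  [9]
4. n7.ok = 8  [terminal]
5. n8.live = true  [terminal]
6. n9.off = "mn"  [terminal]
7. n6.cnt = false  [h.live == false]
8. n6.key = true  [h.live == true]
9. n11.ok = 1  [terminal]
10. n12.fin = "yz"  [terminal]
11. n10.lab = false  [false]
12. n10.hot = false  [false]
13. n10.env = 3  [b.ok + 2]
14. n5.idx = -6  [A.env + D.fin - 18]
15. n5.off = 30  [(if C.cnt then A.env else D.fin) + 21]
16. n13.acc = 25  [D.off - 5]
17. n13.tag = false  [D.idx > -6]
18. n15.off = "zp"  [terminal]
19. n14.env = 3  [len(g.off) + 1]
20. n14.wid = "wzp"  ["w" ++ g.off]
21. n13.mk = true  [E.acc > 24]
22. n4.lab = false  [false]
23. n4.hot = false  [E.mk == false]
24. n4.env = 25  [D.off - 5]
25. n3.cnt = false  [A.lab == true]
26. n3.key = true  [A.env > 24]
27. n0.env = 9  [b.ok + 17]
28. n0.wid = "uw"  ["uw"]

false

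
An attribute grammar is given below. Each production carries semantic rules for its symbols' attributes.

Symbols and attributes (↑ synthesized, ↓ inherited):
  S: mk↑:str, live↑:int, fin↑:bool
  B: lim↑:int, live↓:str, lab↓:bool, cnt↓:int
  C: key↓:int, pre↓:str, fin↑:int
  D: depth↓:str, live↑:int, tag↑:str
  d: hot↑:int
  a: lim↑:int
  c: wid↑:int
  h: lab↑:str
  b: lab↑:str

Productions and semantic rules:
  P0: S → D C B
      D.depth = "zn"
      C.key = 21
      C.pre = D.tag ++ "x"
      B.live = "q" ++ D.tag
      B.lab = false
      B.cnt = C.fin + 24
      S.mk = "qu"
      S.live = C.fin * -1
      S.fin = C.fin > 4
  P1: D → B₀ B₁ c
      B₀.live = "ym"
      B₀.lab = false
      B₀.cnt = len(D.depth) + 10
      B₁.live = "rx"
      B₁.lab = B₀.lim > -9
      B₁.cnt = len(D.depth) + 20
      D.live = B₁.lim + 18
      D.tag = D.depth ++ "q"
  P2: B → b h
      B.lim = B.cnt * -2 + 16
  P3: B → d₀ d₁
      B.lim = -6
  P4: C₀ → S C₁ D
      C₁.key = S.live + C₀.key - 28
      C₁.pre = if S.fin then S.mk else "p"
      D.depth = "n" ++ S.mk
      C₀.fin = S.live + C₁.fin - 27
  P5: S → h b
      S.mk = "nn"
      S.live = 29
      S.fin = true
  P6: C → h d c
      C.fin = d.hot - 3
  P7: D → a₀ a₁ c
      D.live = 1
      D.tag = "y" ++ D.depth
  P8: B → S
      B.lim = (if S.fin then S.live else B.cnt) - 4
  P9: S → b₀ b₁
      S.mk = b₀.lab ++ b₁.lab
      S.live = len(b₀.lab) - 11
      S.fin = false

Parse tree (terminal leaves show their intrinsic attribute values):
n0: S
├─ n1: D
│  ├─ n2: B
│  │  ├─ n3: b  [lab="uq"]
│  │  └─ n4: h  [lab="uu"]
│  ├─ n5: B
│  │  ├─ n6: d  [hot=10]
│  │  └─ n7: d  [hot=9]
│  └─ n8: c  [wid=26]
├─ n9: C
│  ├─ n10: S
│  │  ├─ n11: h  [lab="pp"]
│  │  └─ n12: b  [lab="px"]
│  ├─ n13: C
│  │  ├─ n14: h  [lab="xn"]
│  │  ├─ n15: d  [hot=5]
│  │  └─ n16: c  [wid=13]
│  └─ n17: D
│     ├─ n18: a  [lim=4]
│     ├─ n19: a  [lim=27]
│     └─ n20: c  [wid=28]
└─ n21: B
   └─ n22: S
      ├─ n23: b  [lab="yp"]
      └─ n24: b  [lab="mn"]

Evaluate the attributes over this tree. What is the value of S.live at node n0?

1. n1.depth = "zn"  ["zn"]
2. n2.live = "ym"  ["ym"]
3. n2.lab = false  [false]
4. n2.cnt = 12  [len(D.depth) + 10]
5. n3.lab = "uq"  [terminal]
6. n4.lab = "uu"  [terminal]
7. n2.lim = -8  [B.cnt * -2 + 16]
8. n5.live = "rx"  ["rx"]
9. n5.lab = true  [B₀.lim > -9]
10. n5.cnt = 22  [len(D.depth) + 20]
11. n6.hot = 10  [terminal]
12. n7.hot = 9  [terminal]
13. n5.lim = -6  [-6]
14. n8.wid = 26  [terminal]
15. n1.live = 12  [B₁.lim + 18]
16. n1.tag = "znq"  [D.depth ++ "q"]
17. n9.key = 21  [21]
18. n9.pre = "znqx"  [D.tag ++ "x"]
19. n11.lab = "pp"  [terminal]
20. n12.lab = "px"  [terminal]
21. n10.mk = "nn"  ["nn"]
22. n10.live = 29  [29]
23. n10.fin = true  [true]
24. n13.key = 22  [S.live + C₀.key - 28]
25. n13.pre = "nn"  [if S.fin then S.mk else "p"]
26. n14.lab = "xn"  [terminal]
27. n15.hot = 5  [terminal]
28. n16.wid = 13  [terminal]
29. n13.fin = 2  [d.hot - 3]
30. n17.depth = "nnn"  ["n" ++ S.mk]
31. n18.lim = 4  [terminal]
32. n19.lim = 27  [terminal]
33. n20.wid = 28  [terminal]
34. n17.live = 1  [1]
35. n17.tag = "ynnn"  ["y" ++ D.depth]
36. n9.fin = 4  [S.live + C₁.fin - 27]
37. n21.live = "qznq"  ["q" ++ D.tag]
38. n21.lab = false  [false]
39. n21.cnt = 28  [C.fin + 24]
40. n23.lab = "yp"  [terminal]
41. n24.lab = "mn"  [terminal]
42. n22.mk = "ypmn"  [b₀.lab ++ b₁.lab]
43. n22.live = -9  [len(b₀.lab) - 11]
44. n22.fin = false  [false]
45. n21.lim = 24  [(if S.fin then S.live else B.cnt) - 4]
46. n0.mk = "qu"  ["qu"]
47. n0.live = -4  [C.fin * -1]
48. n0.fin = false  [C.fin > 4]

-4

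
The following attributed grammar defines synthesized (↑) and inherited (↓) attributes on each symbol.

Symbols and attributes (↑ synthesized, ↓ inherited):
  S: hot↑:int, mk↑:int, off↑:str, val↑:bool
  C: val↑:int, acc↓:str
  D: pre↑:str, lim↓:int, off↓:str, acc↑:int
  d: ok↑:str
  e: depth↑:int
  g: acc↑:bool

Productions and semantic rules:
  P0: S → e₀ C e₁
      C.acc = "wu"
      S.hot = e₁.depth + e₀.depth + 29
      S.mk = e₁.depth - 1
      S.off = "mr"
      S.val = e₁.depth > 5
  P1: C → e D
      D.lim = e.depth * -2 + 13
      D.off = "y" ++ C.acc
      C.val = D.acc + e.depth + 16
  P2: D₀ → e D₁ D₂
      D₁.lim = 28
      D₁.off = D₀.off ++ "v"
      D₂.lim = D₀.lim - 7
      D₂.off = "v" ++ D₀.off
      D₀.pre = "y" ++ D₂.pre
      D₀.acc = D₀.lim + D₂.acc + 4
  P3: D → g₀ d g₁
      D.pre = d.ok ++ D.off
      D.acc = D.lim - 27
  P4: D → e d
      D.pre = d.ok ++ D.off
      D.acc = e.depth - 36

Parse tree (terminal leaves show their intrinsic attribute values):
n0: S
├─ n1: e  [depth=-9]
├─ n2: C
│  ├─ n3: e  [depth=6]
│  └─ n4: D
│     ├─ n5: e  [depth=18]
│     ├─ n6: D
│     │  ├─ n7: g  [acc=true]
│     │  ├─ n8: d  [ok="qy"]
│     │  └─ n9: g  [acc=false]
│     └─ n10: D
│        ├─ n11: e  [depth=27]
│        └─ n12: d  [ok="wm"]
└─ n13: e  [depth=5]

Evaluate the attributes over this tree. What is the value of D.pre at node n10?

"wmvywu"

1. n1.depth = -9  [terminal]
2. n2.acc = "wu"  ["wu"]
3. n3.depth = 6  [terminal]
4. n4.lim = 1  [e.depth * -2 + 13]
5. n4.off = "ywu"  ["y" ++ C.acc]
6. n5.depth = 18  [terminal]
7. n6.lim = 28  [28]
8. n6.off = "ywuv"  [D₀.off ++ "v"]
9. n7.acc = true  [terminal]
10. n8.ok = "qy"  [terminal]
11. n9.acc = false  [terminal]
12. n6.pre = "qyywuv"  [d.ok ++ D.off]
13. n6.acc = 1  [D.lim - 27]
14. n10.lim = -6  [D₀.lim - 7]
15. n10.off = "vywu"  ["v" ++ D₀.off]
16. n11.depth = 27  [terminal]
17. n12.ok = "wm"  [terminal]
18. n10.pre = "wmvywu"  [d.ok ++ D.off]
19. n10.acc = -9  [e.depth - 36]
20. n4.pre = "ywmvywu"  ["y" ++ D₂.pre]
21. n4.acc = -4  [D₀.lim + D₂.acc + 4]
22. n2.val = 18  [D.acc + e.depth + 16]
23. n13.depth = 5  [terminal]
24. n0.hot = 25  [e₁.depth + e₀.depth + 29]
25. n0.mk = 4  [e₁.depth - 1]
26. n0.off = "mr"  ["mr"]
27. n0.val = false  [e₁.depth > 5]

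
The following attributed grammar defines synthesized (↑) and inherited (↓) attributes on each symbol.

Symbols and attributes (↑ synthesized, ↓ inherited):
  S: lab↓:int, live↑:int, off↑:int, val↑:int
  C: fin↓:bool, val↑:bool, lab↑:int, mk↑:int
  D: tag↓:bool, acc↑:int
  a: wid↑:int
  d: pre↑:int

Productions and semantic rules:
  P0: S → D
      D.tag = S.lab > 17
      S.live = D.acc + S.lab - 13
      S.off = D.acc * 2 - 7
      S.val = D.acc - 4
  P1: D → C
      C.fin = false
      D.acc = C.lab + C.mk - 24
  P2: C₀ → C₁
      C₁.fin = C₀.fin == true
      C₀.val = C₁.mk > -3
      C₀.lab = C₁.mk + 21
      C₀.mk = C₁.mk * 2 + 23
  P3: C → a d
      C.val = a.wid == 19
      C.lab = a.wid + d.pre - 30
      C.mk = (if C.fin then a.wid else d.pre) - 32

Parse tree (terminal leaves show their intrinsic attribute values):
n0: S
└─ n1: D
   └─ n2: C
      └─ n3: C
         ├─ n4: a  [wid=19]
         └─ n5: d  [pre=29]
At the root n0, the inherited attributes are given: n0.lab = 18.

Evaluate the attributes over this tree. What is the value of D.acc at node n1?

1. n0.lab = 18  [given at root]
2. n1.tag = true  [S.lab > 17]
3. n2.fin = false  [false]
4. n3.fin = false  [C₀.fin == true]
5. n4.wid = 19  [terminal]
6. n5.pre = 29  [terminal]
7. n3.val = true  [a.wid == 19]
8. n3.lab = 18  [a.wid + d.pre - 30]
9. n3.mk = -3  [(if C.fin then a.wid else d.pre) - 32]
10. n2.val = false  [C₁.mk > -3]
11. n2.lab = 18  [C₁.mk + 21]
12. n2.mk = 17  [C₁.mk * 2 + 23]
13. n1.acc = 11  [C.lab + C.mk - 24]
14. n0.live = 16  [D.acc + S.lab - 13]
15. n0.off = 15  [D.acc * 2 - 7]
16. n0.val = 7  [D.acc - 4]

11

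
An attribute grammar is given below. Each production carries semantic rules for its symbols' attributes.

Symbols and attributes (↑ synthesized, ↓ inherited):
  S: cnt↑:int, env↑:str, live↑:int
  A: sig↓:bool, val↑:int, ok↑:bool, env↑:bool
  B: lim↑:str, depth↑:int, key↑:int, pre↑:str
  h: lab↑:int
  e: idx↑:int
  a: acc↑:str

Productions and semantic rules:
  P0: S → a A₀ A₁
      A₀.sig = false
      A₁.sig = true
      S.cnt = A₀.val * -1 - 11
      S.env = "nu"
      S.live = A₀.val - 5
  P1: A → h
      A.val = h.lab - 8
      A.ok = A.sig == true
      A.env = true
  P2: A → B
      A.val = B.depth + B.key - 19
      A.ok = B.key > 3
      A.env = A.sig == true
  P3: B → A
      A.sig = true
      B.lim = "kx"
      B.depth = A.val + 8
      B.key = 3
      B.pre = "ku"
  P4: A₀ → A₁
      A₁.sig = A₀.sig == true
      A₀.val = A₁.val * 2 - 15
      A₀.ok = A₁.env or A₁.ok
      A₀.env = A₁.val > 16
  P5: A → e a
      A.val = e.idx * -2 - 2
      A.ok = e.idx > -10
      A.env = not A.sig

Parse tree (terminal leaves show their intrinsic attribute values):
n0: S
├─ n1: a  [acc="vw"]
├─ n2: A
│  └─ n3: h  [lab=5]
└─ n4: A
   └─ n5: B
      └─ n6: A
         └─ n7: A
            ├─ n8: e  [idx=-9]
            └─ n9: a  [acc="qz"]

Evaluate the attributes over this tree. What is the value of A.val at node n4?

1. n1.acc = "vw"  [terminal]
2. n2.sig = false  [false]
3. n3.lab = 5  [terminal]
4. n2.val = -3  [h.lab - 8]
5. n2.ok = false  [A.sig == true]
6. n2.env = true  [true]
7. n4.sig = true  [true]
8. n6.sig = true  [true]
9. n7.sig = true  [A₀.sig == true]
10. n8.idx = -9  [terminal]
11. n9.acc = "qz"  [terminal]
12. n7.val = 16  [e.idx * -2 - 2]
13. n7.ok = true  [e.idx > -10]
14. n7.env = false  [not A.sig]
15. n6.val = 17  [A₁.val * 2 - 15]
16. n6.ok = true  [A₁.env or A₁.ok]
17. n6.env = false  [A₁.val > 16]
18. n5.lim = "kx"  ["kx"]
19. n5.depth = 25  [A.val + 8]
20. n5.key = 3  [3]
21. n5.pre = "ku"  ["ku"]
22. n4.val = 9  [B.depth + B.key - 19]
23. n4.ok = false  [B.key > 3]
24. n4.env = true  [A.sig == true]
25. n0.cnt = -8  [A₀.val * -1 - 11]
26. n0.env = "nu"  ["nu"]
27. n0.live = -8  [A₀.val - 5]

9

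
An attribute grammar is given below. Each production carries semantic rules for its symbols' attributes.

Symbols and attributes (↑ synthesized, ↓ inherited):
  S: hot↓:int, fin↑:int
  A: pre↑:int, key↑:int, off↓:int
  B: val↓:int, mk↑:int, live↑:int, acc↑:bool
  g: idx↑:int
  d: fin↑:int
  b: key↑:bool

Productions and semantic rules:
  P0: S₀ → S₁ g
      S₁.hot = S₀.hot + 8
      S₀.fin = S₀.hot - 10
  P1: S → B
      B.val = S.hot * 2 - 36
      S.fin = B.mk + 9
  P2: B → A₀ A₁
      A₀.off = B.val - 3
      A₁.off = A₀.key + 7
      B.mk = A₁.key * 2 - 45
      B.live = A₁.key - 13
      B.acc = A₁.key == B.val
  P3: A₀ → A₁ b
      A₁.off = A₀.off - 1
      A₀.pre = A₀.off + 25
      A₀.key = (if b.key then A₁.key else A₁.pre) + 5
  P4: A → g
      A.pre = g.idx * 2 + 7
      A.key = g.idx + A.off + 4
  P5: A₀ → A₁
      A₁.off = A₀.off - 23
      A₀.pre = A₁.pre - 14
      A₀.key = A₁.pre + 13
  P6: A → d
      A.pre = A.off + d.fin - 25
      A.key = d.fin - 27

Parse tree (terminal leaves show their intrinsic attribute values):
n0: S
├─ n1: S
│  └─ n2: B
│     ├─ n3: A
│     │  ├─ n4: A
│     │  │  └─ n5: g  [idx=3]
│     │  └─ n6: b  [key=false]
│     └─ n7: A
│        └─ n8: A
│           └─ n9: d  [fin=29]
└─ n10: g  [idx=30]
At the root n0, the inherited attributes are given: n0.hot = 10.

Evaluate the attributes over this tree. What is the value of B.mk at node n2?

1. n0.hot = 10  [given at root]
2. n1.hot = 18  [S₀.hot + 8]
3. n2.val = 0  [S.hot * 2 - 36]
4. n3.off = -3  [B.val - 3]
5. n4.off = -4  [A₀.off - 1]
6. n5.idx = 3  [terminal]
7. n4.pre = 13  [g.idx * 2 + 7]
8. n4.key = 3  [g.idx + A.off + 4]
9. n6.key = false  [terminal]
10. n3.pre = 22  [A₀.off + 25]
11. n3.key = 18  [(if b.key then A₁.key else A₁.pre) + 5]
12. n7.off = 25  [A₀.key + 7]
13. n8.off = 2  [A₀.off - 23]
14. n9.fin = 29  [terminal]
15. n8.pre = 6  [A.off + d.fin - 25]
16. n8.key = 2  [d.fin - 27]
17. n7.pre = -8  [A₁.pre - 14]
18. n7.key = 19  [A₁.pre + 13]
19. n2.mk = -7  [A₁.key * 2 - 45]
20. n2.live = 6  [A₁.key - 13]
21. n2.acc = false  [A₁.key == B.val]
22. n1.fin = 2  [B.mk + 9]
23. n10.idx = 30  [terminal]
24. n0.fin = 0  [S₀.hot - 10]

-7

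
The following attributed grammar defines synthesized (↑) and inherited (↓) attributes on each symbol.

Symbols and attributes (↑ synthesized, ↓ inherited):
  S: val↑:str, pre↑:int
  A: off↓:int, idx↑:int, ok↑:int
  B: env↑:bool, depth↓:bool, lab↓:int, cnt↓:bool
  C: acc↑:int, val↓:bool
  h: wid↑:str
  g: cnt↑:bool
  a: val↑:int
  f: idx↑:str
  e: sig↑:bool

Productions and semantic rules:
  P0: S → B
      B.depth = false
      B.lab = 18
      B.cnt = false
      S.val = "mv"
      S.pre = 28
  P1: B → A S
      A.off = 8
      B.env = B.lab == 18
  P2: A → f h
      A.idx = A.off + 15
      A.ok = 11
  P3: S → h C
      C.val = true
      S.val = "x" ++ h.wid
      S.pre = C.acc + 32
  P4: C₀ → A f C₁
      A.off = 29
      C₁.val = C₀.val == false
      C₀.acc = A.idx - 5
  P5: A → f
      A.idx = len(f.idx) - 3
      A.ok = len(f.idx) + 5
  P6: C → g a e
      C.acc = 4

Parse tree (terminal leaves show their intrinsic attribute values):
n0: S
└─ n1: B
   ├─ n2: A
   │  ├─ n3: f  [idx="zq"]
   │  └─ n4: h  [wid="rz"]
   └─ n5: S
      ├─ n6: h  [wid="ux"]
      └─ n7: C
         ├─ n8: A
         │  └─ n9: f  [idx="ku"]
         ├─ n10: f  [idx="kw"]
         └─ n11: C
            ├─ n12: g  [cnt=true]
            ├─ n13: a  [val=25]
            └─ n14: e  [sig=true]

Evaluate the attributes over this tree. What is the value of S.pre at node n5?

26

1. n1.depth = false  [false]
2. n1.lab = 18  [18]
3. n1.cnt = false  [false]
4. n2.off = 8  [8]
5. n3.idx = "zq"  [terminal]
6. n4.wid = "rz"  [terminal]
7. n2.idx = 23  [A.off + 15]
8. n2.ok = 11  [11]
9. n6.wid = "ux"  [terminal]
10. n7.val = true  [true]
11. n8.off = 29  [29]
12. n9.idx = "ku"  [terminal]
13. n8.idx = -1  [len(f.idx) - 3]
14. n8.ok = 7  [len(f.idx) + 5]
15. n10.idx = "kw"  [terminal]
16. n11.val = false  [C₀.val == false]
17. n12.cnt = true  [terminal]
18. n13.val = 25  [terminal]
19. n14.sig = true  [terminal]
20. n11.acc = 4  [4]
21. n7.acc = -6  [A.idx - 5]
22. n5.val = "xux"  ["x" ++ h.wid]
23. n5.pre = 26  [C.acc + 32]
24. n1.env = true  [B.lab == 18]
25. n0.val = "mv"  ["mv"]
26. n0.pre = 28  [28]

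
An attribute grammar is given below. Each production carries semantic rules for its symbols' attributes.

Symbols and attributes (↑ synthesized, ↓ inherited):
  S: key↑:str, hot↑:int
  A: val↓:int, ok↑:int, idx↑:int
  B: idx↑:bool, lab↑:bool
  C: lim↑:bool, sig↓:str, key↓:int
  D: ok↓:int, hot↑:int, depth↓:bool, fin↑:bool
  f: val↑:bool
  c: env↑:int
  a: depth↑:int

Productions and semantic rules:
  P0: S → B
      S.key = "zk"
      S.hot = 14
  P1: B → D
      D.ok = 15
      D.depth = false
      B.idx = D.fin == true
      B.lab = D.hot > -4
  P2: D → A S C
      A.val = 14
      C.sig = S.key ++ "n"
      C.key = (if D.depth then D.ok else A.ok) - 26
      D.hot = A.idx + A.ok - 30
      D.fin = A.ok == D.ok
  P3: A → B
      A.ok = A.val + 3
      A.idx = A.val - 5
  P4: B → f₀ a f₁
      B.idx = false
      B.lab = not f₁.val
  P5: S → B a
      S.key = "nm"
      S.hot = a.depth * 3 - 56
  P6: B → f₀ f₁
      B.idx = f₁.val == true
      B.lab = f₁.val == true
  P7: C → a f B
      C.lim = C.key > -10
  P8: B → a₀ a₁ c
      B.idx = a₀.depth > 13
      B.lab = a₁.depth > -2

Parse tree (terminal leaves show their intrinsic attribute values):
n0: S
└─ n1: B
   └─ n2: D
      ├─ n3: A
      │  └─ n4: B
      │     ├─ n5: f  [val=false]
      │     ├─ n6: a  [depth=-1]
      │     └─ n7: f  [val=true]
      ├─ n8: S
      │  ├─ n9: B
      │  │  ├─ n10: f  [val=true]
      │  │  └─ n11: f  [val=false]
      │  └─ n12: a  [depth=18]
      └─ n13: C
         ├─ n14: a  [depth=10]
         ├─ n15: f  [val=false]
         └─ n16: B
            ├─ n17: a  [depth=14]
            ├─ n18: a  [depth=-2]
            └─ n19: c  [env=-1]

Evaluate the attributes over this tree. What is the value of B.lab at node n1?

false

1. n2.ok = 15  [15]
2. n2.depth = false  [false]
3. n3.val = 14  [14]
4. n5.val = false  [terminal]
5. n6.depth = -1  [terminal]
6. n7.val = true  [terminal]
7. n4.idx = false  [false]
8. n4.lab = false  [not f₁.val]
9. n3.ok = 17  [A.val + 3]
10. n3.idx = 9  [A.val - 5]
11. n10.val = true  [terminal]
12. n11.val = false  [terminal]
13. n9.idx = false  [f₁.val == true]
14. n9.lab = false  [f₁.val == true]
15. n12.depth = 18  [terminal]
16. n8.key = "nm"  ["nm"]
17. n8.hot = -2  [a.depth * 3 - 56]
18. n13.sig = "nmn"  [S.key ++ "n"]
19. n13.key = -9  [(if D.depth then D.ok else A.ok) - 26]
20. n14.depth = 10  [terminal]
21. n15.val = false  [terminal]
22. n17.depth = 14  [terminal]
23. n18.depth = -2  [terminal]
24. n19.env = -1  [terminal]
25. n16.idx = true  [a₀.depth > 13]
26. n16.lab = false  [a₁.depth > -2]
27. n13.lim = true  [C.key > -10]
28. n2.hot = -4  [A.idx + A.ok - 30]
29. n2.fin = false  [A.ok == D.ok]
30. n1.idx = false  [D.fin == true]
31. n1.lab = false  [D.hot > -4]
32. n0.key = "zk"  ["zk"]
33. n0.hot = 14  [14]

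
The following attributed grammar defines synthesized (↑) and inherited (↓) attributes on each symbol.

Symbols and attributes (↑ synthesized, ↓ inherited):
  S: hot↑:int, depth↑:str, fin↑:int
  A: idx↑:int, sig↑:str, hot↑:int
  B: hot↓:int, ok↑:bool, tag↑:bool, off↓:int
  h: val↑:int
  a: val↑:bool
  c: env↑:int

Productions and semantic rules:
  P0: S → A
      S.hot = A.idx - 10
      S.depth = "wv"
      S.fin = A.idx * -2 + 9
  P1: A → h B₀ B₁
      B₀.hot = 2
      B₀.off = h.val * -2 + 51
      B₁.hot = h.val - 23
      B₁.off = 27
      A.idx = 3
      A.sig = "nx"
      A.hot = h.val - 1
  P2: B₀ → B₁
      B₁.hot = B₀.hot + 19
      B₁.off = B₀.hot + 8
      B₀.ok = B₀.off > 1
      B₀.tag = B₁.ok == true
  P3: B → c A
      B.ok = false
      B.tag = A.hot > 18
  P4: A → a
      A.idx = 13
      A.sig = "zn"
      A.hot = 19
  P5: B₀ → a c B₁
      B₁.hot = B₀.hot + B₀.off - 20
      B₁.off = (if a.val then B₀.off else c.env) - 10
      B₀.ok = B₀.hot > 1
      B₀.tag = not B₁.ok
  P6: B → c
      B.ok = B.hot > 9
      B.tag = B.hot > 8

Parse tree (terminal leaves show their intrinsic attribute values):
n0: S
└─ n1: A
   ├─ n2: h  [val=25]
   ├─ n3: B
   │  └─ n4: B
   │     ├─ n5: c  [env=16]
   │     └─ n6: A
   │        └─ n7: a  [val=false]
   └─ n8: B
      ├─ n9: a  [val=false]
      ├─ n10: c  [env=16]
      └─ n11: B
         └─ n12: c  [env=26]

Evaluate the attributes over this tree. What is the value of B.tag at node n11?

1. n2.val = 25  [terminal]
2. n3.hot = 2  [2]
3. n3.off = 1  [h.val * -2 + 51]
4. n4.hot = 21  [B₀.hot + 19]
5. n4.off = 10  [B₀.hot + 8]
6. n5.env = 16  [terminal]
7. n7.val = false  [terminal]
8. n6.idx = 13  [13]
9. n6.sig = "zn"  ["zn"]
10. n6.hot = 19  [19]
11. n4.ok = false  [false]
12. n4.tag = true  [A.hot > 18]
13. n3.ok = false  [B₀.off > 1]
14. n3.tag = false  [B₁.ok == true]
15. n8.hot = 2  [h.val - 23]
16. n8.off = 27  [27]
17. n9.val = false  [terminal]
18. n10.env = 16  [terminal]
19. n11.hot = 9  [B₀.hot + B₀.off - 20]
20. n11.off = 6  [(if a.val then B₀.off else c.env) - 10]
21. n12.env = 26  [terminal]
22. n11.ok = false  [B.hot > 9]
23. n11.tag = true  [B.hot > 8]
24. n8.ok = true  [B₀.hot > 1]
25. n8.tag = true  [not B₁.ok]
26. n1.idx = 3  [3]
27. n1.sig = "nx"  ["nx"]
28. n1.hot = 24  [h.val - 1]
29. n0.hot = -7  [A.idx - 10]
30. n0.depth = "wv"  ["wv"]
31. n0.fin = 3  [A.idx * -2 + 9]

true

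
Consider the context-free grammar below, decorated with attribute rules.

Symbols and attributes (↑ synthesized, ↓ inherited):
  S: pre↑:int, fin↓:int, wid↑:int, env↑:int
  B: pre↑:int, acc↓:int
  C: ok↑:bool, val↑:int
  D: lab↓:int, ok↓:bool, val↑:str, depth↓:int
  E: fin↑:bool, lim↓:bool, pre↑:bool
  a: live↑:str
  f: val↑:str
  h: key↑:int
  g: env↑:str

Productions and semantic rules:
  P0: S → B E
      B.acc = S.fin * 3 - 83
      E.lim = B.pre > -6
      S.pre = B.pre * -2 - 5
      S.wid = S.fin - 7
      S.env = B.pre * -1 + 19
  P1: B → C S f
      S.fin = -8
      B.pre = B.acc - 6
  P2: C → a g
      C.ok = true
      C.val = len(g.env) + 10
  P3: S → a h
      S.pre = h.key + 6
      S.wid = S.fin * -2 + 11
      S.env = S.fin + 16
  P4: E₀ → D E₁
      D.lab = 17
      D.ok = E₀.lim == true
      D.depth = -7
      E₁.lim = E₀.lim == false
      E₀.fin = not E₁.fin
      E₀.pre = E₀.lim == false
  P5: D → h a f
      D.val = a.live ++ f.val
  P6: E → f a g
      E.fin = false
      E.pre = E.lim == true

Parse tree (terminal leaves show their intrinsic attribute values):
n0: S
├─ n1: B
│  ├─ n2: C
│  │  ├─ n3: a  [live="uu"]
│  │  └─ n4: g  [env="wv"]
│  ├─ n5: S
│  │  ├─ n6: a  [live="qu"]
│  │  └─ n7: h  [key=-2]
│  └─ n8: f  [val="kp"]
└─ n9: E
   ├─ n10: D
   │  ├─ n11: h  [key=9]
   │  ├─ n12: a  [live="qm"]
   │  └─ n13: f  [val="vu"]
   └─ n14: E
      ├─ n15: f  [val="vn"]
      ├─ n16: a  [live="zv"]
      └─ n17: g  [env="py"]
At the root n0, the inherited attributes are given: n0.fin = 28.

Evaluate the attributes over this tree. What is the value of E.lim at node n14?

1. n0.fin = 28  [given at root]
2. n1.acc = 1  [S.fin * 3 - 83]
3. n3.live = "uu"  [terminal]
4. n4.env = "wv"  [terminal]
5. n2.ok = true  [true]
6. n2.val = 12  [len(g.env) + 10]
7. n5.fin = -8  [-8]
8. n6.live = "qu"  [terminal]
9. n7.key = -2  [terminal]
10. n5.pre = 4  [h.key + 6]
11. n5.wid = 27  [S.fin * -2 + 11]
12. n5.env = 8  [S.fin + 16]
13. n8.val = "kp"  [terminal]
14. n1.pre = -5  [B.acc - 6]
15. n9.lim = true  [B.pre > -6]
16. n10.lab = 17  [17]
17. n10.ok = true  [E₀.lim == true]
18. n10.depth = -7  [-7]
19. n11.key = 9  [terminal]
20. n12.live = "qm"  [terminal]
21. n13.val = "vu"  [terminal]
22. n10.val = "qmvu"  [a.live ++ f.val]
23. n14.lim = false  [E₀.lim == false]
24. n15.val = "vn"  [terminal]
25. n16.live = "zv"  [terminal]
26. n17.env = "py"  [terminal]
27. n14.fin = false  [false]
28. n14.pre = false  [E.lim == true]
29. n9.fin = true  [not E₁.fin]
30. n9.pre = false  [E₀.lim == false]
31. n0.pre = 5  [B.pre * -2 - 5]
32. n0.wid = 21  [S.fin - 7]
33. n0.env = 24  [B.pre * -1 + 19]

false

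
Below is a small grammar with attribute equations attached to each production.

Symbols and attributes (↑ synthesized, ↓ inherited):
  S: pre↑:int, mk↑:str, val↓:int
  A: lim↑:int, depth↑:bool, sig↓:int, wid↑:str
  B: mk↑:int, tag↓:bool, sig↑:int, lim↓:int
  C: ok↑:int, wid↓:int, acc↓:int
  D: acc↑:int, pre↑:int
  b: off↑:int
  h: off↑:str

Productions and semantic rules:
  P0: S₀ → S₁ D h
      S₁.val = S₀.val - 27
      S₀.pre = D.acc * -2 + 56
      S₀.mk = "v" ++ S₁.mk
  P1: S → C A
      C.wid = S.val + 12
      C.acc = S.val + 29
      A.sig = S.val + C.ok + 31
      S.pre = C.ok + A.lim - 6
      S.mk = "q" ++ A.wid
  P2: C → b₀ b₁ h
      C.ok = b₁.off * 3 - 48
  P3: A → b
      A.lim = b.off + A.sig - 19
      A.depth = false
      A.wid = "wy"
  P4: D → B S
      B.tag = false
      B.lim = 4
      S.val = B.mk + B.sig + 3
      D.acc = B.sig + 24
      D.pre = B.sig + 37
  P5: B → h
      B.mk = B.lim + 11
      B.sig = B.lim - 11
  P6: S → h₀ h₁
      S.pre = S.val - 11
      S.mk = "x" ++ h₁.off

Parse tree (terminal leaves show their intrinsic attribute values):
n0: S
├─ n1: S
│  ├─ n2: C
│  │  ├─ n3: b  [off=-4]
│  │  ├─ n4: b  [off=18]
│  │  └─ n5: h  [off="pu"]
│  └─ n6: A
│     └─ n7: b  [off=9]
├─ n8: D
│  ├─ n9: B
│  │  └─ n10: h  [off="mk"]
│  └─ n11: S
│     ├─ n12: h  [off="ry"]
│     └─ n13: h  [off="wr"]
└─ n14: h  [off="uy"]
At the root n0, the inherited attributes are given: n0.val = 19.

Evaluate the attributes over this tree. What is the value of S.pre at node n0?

1. n0.val = 19  [given at root]
2. n1.val = -8  [S₀.val - 27]
3. n2.wid = 4  [S.val + 12]
4. n2.acc = 21  [S.val + 29]
5. n3.off = -4  [terminal]
6. n4.off = 18  [terminal]
7. n5.off = "pu"  [terminal]
8. n2.ok = 6  [b₁.off * 3 - 48]
9. n6.sig = 29  [S.val + C.ok + 31]
10. n7.off = 9  [terminal]
11. n6.lim = 19  [b.off + A.sig - 19]
12. n6.depth = false  [false]
13. n6.wid = "wy"  ["wy"]
14. n1.pre = 19  [C.ok + A.lim - 6]
15. n1.mk = "qwy"  ["q" ++ A.wid]
16. n9.tag = false  [false]
17. n9.lim = 4  [4]
18. n10.off = "mk"  [terminal]
19. n9.mk = 15  [B.lim + 11]
20. n9.sig = -7  [B.lim - 11]
21. n11.val = 11  [B.mk + B.sig + 3]
22. n12.off = "ry"  [terminal]
23. n13.off = "wr"  [terminal]
24. n11.pre = 0  [S.val - 11]
25. n11.mk = "xwr"  ["x" ++ h₁.off]
26. n8.acc = 17  [B.sig + 24]
27. n8.pre = 30  [B.sig + 37]
28. n14.off = "uy"  [terminal]
29. n0.pre = 22  [D.acc * -2 + 56]
30. n0.mk = "vqwy"  ["v" ++ S₁.mk]

22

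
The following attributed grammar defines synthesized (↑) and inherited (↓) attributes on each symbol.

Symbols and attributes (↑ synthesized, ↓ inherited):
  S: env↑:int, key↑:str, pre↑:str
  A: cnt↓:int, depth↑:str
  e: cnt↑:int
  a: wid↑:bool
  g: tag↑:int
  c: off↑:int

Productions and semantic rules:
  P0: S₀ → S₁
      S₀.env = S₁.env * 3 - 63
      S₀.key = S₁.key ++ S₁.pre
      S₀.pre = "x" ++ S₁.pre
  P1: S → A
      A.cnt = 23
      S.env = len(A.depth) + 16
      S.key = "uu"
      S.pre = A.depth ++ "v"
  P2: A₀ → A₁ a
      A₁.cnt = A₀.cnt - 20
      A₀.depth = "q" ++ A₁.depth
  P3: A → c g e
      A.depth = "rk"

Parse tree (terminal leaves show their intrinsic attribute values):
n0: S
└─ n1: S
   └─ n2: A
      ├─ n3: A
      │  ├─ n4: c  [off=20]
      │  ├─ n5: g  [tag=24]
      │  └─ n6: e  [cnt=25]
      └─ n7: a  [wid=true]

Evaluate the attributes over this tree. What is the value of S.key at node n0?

"uuqrkv"

1. n2.cnt = 23  [23]
2. n3.cnt = 3  [A₀.cnt - 20]
3. n4.off = 20  [terminal]
4. n5.tag = 24  [terminal]
5. n6.cnt = 25  [terminal]
6. n3.depth = "rk"  ["rk"]
7. n7.wid = true  [terminal]
8. n2.depth = "qrk"  ["q" ++ A₁.depth]
9. n1.env = 19  [len(A.depth) + 16]
10. n1.key = "uu"  ["uu"]
11. n1.pre = "qrkv"  [A.depth ++ "v"]
12. n0.env = -6  [S₁.env * 3 - 63]
13. n0.key = "uuqrkv"  [S₁.key ++ S₁.pre]
14. n0.pre = "xqrkv"  ["x" ++ S₁.pre]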